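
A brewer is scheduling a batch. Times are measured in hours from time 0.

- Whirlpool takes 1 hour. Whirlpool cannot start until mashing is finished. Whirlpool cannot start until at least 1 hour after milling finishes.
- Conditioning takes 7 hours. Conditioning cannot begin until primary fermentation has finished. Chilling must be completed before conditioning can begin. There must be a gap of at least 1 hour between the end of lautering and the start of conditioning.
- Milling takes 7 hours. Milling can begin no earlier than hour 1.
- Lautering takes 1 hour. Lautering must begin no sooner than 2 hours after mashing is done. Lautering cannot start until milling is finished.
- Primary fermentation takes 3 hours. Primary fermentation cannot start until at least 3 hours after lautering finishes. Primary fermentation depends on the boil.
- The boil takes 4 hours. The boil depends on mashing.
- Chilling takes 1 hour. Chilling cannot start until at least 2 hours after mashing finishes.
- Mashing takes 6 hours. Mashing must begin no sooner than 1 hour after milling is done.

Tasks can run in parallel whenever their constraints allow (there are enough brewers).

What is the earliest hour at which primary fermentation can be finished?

Milling waits on its own release at hour 1, so it starts at hour 1 and finishes at 1 + 7 = hour 8.
Mashing waits on milling (finishes hour 8, plus 1-hour gap → hour 9), so it starts at hour 9 and finishes at 9 + 6 = hour 15.
The boil cannot begin until mashing (finishes hour 15). It runs from hour 15 to 15 + 4 = hour 19.
Lautering has to wait for mashing (finishes hour 15, plus 2-hour gap → hour 17); milling (finishes hour 8). The latest of these is hour 17, so lautering runs hour 17 to 17 + 1 = hour 18.
Primary fermentation needs all of lautering (finishes hour 18, plus 3-hour gap → hour 21); the boil (finishes hour 19). That puts its earliest start at hour 21; it finishes at 21 + 3 = hour 24.

24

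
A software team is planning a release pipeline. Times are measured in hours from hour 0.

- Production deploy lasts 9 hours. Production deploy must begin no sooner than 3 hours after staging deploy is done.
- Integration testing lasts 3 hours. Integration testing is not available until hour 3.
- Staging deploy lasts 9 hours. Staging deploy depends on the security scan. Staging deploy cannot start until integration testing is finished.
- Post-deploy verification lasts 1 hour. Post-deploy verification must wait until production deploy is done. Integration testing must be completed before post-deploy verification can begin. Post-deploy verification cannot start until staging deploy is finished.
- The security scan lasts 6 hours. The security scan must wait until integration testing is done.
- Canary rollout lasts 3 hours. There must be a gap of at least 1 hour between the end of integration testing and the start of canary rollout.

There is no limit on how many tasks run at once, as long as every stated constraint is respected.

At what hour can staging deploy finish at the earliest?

21

Integration testing waits on its own release at hour 3, so it starts at hour 3 and finishes at 3 + 3 = hour 6.
The security scan waits on integration testing (finishes hour 6), so it starts at hour 6 and finishes at 6 + 6 = hour 12.
Staging deploy has to wait for the security scan (finishes hour 12); integration testing (finishes hour 6). The latest of these is hour 12, so staging deploy runs hour 12 to 12 + 9 = hour 21.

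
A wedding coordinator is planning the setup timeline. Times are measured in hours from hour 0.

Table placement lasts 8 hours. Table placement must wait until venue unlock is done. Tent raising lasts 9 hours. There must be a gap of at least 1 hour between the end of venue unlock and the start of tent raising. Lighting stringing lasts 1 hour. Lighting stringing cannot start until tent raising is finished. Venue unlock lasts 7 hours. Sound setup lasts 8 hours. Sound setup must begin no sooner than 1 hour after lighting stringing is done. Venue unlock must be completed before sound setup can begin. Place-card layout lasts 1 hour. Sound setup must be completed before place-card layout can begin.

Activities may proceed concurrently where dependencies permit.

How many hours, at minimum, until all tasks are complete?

28

Nothing blocks venue unlock, so it runs from hour 0 to hour 7.
After venue unlock (finishes hour 7), table placement can start at hour 7 and finishes at hour 15.
Tent raising cannot begin until venue unlock (finishes hour 7, plus 1-hour gap → hour 8). It runs from hour 8 to 8 + 9 = hour 17.
Lighting stringing cannot begin until tent raising (finishes hour 17). It runs from hour 17 to 17 + 1 = hour 18.
Sound setup has to wait for lighting stringing (finishes hour 18, plus 1-hour gap → hour 19); venue unlock (finishes hour 7). The latest of these is hour 19, so sound setup runs hour 19 to 19 + 8 = hour 27.
After sound setup (finishes hour 27), place-card layout can start at hour 27 and finishes at hour 28.
All tasks are finished once the last one completes. Finish times: Venue unlock at 7, Tent raising at 17, Table placement at 15, Lighting stringing at 18, Sound setup at 27, Place-card layout at 28. The latest is hour 28.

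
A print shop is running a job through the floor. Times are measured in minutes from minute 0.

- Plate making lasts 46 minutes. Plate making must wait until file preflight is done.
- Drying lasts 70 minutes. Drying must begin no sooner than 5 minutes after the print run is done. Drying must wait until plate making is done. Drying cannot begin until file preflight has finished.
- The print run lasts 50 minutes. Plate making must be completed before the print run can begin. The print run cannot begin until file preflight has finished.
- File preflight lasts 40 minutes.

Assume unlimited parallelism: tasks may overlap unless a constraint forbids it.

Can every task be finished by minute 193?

File preflight can start immediately at minute 0; it finishes at minute 40.
After file preflight (finishes minute 40), plate making can start at minute 40 and finishes at minute 86.
The print run has to wait for plate making (finishes minute 86); file preflight (finishes minute 40). The latest of these is minute 86, so the print run runs minute 86 to 86 + 50 = minute 136.
Drying needs all of the print run (finishes minute 136, plus 5-minute gap → minute 141); plate making (finishes minute 86); file preflight (finishes minute 40). That puts its earliest start at minute 141; it finishes at 141 + 70 = minute 211.
The earliest everything can be done is minute 211, which is after the deadline of 193, so it is not possible.

No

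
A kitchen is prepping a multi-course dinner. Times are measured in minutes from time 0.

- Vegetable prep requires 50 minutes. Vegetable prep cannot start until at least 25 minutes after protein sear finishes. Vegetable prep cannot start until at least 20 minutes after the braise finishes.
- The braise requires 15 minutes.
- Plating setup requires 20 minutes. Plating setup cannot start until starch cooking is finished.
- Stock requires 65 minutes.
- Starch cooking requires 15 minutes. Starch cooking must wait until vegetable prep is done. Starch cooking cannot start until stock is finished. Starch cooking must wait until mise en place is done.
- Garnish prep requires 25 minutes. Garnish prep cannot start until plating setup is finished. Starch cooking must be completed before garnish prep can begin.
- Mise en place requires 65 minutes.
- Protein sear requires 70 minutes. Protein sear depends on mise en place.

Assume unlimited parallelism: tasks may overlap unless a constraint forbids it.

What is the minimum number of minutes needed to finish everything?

The braise can start immediately at minute 0; it finishes at minute 15.
Stock can start immediately at minute 0; it finishes at minute 65.
Nothing blocks mise en place, so it runs from minute 0 to minute 65.
Protein sear waits on mise en place (finishes minute 65), so it starts at minute 65 and finishes at 65 + 70 = minute 135.
For vegetable prep: protein sear (finishes minute 135, plus 25-minute gap → minute 160); the braise (finishes minute 15, plus 20-minute gap → minute 35). Taking the maximum gives a start of minute 160, and it finishes at 160 + 50 = minute 210.
Starch cooking needs all of vegetable prep (finishes minute 210); stock (finishes minute 65); mise en place (finishes minute 65). That puts its earliest start at minute 210; it finishes at 210 + 15 = minute 225.
After starch cooking (finishes minute 225), plating setup can start at minute 225 and finishes at minute 245.
Garnish prep needs all of plating setup (finishes minute 245); starch cooking (finishes minute 225). That puts its earliest start at minute 245; it finishes at 245 + 25 = minute 270.
All tasks are finished once the last one completes. Finish times: Mise en place at 65, Stock at 65, The braise at 15, Protein sear at 135, Vegetable prep at 210, Starch cooking at 225, Plating setup at 245, Garnish prep at 270. The latest is minute 270.

270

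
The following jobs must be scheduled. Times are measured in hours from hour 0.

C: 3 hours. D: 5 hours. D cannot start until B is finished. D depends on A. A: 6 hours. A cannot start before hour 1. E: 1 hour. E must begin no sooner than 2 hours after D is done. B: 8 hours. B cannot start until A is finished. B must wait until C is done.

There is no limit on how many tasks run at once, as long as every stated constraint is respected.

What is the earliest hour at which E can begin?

C can start immediately at hour 0; it finishes at hour 3.
After its own release at hour 1, A can start at hour 1 and finishes at hour 7.
B needs all of A (finishes hour 7); C (finishes hour 3). That puts its earliest start at hour 7; it finishes at 7 + 8 = hour 15.
D has to wait for B (finishes hour 15); A (finishes hour 7). The latest of these is hour 15, so D runs hour 15 to 15 + 5 = hour 20.
E waits on D (finishes hour 20, plus 2-hour gap → hour 22), so the earliest it can start is hour 22.

22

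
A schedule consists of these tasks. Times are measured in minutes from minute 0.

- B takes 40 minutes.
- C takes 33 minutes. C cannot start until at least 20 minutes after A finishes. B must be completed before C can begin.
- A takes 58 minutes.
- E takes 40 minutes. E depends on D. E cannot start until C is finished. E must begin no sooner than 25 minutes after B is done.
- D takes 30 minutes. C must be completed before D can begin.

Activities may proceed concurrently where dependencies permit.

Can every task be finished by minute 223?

Nothing blocks B, so it runs from minute 0 to minute 40.
A can start immediately at minute 0; it finishes at minute 58.
For C: A (finishes minute 58, plus 20-minute gap → minute 78); B (finishes minute 40). Taking the maximum gives a start of minute 78, and it finishes at 78 + 33 = minute 111.
D waits on C (finishes minute 111), so it starts at minute 111 and finishes at 111 + 30 = minute 141.
E needs all of D (finishes minute 141); C (finishes minute 111); B (finishes minute 40, plus 25-minute gap → minute 65). That puts its earliest start at minute 141; it finishes at 141 + 40 = minute 181.
Every task is finished by minute 181, which is no later than the deadline of 223, so the schedule is feasible.

Yes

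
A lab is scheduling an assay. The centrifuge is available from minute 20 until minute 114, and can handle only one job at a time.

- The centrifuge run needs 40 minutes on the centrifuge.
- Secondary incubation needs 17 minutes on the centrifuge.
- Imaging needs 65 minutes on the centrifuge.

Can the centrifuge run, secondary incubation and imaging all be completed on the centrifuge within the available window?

The centrifuge window is 114 − 20 = 94 minutes.
Running back to back, the jobs need 40 + 17 + 65 = 122 minutes on the centrifuge.
Since 122 > 94, they cannot all fit.

No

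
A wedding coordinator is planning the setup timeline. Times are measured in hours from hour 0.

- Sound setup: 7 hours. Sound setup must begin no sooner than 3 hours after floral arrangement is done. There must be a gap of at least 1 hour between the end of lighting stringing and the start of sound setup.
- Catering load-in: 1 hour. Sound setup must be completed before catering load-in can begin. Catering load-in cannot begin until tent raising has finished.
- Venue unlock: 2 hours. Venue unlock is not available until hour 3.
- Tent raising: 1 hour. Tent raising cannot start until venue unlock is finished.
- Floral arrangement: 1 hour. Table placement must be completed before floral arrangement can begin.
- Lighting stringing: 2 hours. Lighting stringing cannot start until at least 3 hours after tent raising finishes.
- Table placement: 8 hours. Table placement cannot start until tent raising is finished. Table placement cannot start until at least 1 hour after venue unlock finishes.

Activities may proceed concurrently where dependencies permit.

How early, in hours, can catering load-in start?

25

After its own release at hour 3, venue unlock can start at hour 3 and finishes at hour 5.
Tent raising cannot begin until venue unlock (finishes hour 5). It runs from hour 5 to 5 + 1 = hour 6.
Lighting stringing cannot begin until tent raising (finishes hour 6, plus 3-hour gap → hour 9). It runs from hour 9 to 9 + 2 = hour 11.
Table placement needs all of tent raising (finishes hour 6); venue unlock (finishes hour 5, plus 1-hour gap → hour 6). That puts its earliest start at hour 6; it finishes at 6 + 8 = hour 14.
After table placement (finishes hour 14), floral arrangement can start at hour 14 and finishes at hour 15.
For sound setup: floral arrangement (finishes hour 15, plus 3-hour gap → hour 18); lighting stringing (finishes hour 11, plus 1-hour gap → hour 12). Taking the maximum gives a start of hour 18, and it finishes at 18 + 7 = hour 25.
Catering load-in waits on sound setup (finishes hour 25); tent raising (finishes hour 6). The latest of these is hour 25, which is the earliest catering load-in can start.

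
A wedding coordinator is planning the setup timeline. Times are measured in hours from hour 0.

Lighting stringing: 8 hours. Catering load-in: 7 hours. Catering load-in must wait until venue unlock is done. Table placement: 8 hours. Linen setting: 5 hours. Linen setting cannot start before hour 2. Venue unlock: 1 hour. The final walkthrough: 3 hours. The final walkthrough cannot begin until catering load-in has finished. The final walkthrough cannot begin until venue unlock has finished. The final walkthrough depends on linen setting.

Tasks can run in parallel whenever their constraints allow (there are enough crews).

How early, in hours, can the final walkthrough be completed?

Linen setting waits on its own release at hour 2, so it starts at hour 2 and finishes at 2 + 5 = hour 7.
Venue unlock has no prerequisites, so it starts at hour 0 and finishes at hour 1.
Catering load-in waits on venue unlock (finishes hour 1), so it starts at hour 1 and finishes at 1 + 7 = hour 8.
The final walkthrough cannot start until catering load-in (finishes hour 8); venue unlock (finishes hour 1); linen setting (finishes hour 7). The controlling bound is hour 8, so the final walkthrough finishes at 8 + 3 = hour 11.

11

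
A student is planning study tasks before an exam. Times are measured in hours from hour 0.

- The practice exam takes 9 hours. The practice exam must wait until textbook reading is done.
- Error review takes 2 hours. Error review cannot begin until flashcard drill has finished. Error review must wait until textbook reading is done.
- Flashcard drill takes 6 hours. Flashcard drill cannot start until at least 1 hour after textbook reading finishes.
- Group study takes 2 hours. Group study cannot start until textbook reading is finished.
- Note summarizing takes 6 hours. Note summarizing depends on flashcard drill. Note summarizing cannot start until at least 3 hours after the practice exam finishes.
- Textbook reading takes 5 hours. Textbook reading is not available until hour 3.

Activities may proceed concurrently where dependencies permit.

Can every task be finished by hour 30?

After its own release at hour 3, textbook reading can start at hour 3 and finishes at hour 8.
Group study cannot begin until textbook reading (finishes hour 8). It runs from hour 8 to 8 + 2 = hour 10.
The practice exam waits on textbook reading (finishes hour 8), so it starts at hour 8 and finishes at 8 + 9 = hour 17.
Flashcard drill waits on textbook reading (finishes hour 8, plus 1-hour gap → hour 9), so it starts at hour 9 and finishes at 9 + 6 = hour 15.
Note summarizing needs all of flashcard drill (finishes hour 15); the practice exam (finishes hour 17, plus 3-hour gap → hour 20). That puts its earliest start at hour 20; it finishes at 20 + 6 = hour 26.
Error review cannot start until flashcard drill (finishes hour 15); textbook reading (finishes hour 8). The controlling bound is hour 15, so error review finishes at 15 + 2 = hour 17.
Every task is finished by hour 26, which is no later than the deadline of 30, so the schedule is feasible.

Yes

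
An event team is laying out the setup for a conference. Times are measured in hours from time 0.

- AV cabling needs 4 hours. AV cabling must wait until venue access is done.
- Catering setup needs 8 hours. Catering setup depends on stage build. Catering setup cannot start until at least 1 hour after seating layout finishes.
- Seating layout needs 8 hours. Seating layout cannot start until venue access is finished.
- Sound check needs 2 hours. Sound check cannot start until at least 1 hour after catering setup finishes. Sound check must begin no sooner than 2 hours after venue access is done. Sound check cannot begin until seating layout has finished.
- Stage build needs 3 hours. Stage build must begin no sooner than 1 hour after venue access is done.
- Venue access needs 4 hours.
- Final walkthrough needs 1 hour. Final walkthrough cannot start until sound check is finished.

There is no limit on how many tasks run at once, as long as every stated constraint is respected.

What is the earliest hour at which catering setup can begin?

Venue access has no prerequisites, so it starts at hour 0 and finishes at hour 4.
Seating layout waits on venue access (finishes hour 4), so it starts at hour 4 and finishes at 4 + 8 = hour 12.
Stage build waits on venue access (finishes hour 4, plus 1-hour gap → hour 5), so it starts at hour 5 and finishes at 5 + 3 = hour 8.
Catering setup waits on stage build (finishes hour 8); seating layout (finishes hour 12, plus 1-hour gap → hour 13). The latest of these is hour 13, which is the earliest catering setup can start.

13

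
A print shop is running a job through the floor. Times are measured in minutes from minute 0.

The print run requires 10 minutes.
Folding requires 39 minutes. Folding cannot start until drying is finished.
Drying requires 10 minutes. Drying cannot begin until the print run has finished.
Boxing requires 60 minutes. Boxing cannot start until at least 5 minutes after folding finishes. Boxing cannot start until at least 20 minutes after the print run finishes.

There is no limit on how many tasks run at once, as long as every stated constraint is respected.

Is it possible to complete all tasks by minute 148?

Nothing blocks the print run, so it runs from minute 0 to minute 10.
Drying cannot begin until the print run (finishes minute 10). It runs from minute 10 to 10 + 10 = minute 20.
Folding waits on drying (finishes minute 20), so it starts at minute 20 and finishes at 20 + 39 = minute 59.
Boxing needs all of folding (finishes minute 59, plus 5-minute gap → minute 64); the print run (finishes minute 10, plus 20-minute gap → minute 30). That puts its earliest start at minute 64; it finishes at 64 + 60 = minute 124.
Every task is finished by minute 124, which is no later than the deadline of 148, so the schedule is feasible.

Yes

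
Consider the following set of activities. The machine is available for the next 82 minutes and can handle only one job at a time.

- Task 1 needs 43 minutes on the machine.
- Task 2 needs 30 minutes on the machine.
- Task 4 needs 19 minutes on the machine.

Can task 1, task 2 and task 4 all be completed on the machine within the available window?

No

Running back to back, the jobs need 43 + 30 + 19 = 92 minutes on the machine.
Since 92 > 82, they cannot all fit.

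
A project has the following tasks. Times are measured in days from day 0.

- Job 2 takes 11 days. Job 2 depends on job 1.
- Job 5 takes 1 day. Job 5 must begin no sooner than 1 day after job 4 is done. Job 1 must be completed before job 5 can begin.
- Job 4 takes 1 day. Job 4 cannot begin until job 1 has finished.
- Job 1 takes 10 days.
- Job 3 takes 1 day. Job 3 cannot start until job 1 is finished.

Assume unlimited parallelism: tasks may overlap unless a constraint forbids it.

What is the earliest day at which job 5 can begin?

Job 1 has no prerequisites, so it starts at day 0 and finishes at day 10.
Job 4 cannot begin until job 1 (finishes day 10). It runs from day 10 to 10 + 1 = day 11.
Job 5 waits on job 4 (finishes day 11, plus 1-day gap → day 12); job 1 (finishes day 10). The latest of these is day 12, which is the earliest job 5 can start.

12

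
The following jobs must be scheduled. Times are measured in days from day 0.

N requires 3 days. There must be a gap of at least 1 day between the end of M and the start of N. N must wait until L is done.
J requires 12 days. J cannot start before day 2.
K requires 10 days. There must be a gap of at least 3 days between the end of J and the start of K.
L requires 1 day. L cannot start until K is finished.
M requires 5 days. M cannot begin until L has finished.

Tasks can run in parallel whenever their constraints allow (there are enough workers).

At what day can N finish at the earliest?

J cannot begin until its own release at day 2. It runs from day 2 to 2 + 12 = day 14.
K cannot begin until J (finishes day 14, plus 3-day gap → day 17). It runs from day 17 to 17 + 10 = day 27.
L cannot begin until K (finishes day 27). It runs from day 27 to 27 + 1 = day 28.
M waits on L (finishes day 28), so it starts at day 28 and finishes at 28 + 5 = day 33.
N needs all of M (finishes day 33, plus 1-day gap → day 34); L (finishes day 28). That puts its earliest start at day 34; it finishes at 34 + 3 = day 37.

37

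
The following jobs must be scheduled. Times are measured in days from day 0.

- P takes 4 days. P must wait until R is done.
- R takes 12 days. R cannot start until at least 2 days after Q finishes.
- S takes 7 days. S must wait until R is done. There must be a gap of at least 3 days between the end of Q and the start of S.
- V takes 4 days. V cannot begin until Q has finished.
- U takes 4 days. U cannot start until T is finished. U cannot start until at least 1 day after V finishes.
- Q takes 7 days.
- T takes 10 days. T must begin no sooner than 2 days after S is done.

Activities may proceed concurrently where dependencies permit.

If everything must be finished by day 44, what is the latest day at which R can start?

9

To finish by day 44, P (duration 4) must start no later than day 40.
Nothing follows U; the deadline of day 44 is its only limit. It must start by 44 − 4 = day 40.
T must finish before U (must start by day 40). With a 10-day duration, T must start by 40 − 10 = day 30.
S feeds into T (must start by day 30, minus 2-day gap → day 28); so S must finish by day 28 and therefore start by day 21.
R has several dependents: P (must start by day 40); S (must start by day 21). The earliest of those limits is day 21, so R must start by 21 − 12 = day 9.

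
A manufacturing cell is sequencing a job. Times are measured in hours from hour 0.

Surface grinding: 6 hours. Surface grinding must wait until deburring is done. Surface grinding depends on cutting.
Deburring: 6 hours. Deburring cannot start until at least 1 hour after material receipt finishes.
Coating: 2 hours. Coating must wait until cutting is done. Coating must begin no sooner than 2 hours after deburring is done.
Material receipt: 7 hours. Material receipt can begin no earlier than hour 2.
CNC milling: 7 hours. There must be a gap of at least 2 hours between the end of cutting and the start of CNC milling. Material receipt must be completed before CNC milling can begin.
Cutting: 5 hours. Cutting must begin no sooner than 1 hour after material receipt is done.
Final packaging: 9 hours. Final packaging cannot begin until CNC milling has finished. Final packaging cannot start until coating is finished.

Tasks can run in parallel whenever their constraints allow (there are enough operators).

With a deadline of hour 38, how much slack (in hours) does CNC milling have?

After its own release at hour 2, material receipt can start at hour 2 and finishes at hour 9.
After material receipt (finishes hour 9, plus 1-hour gap → hour 10), cutting can start at hour 10 and finishes at hour 15.
CNC milling has to wait for cutting (finishes hour 15, plus 2-hour gap → hour 17); material receipt (finishes hour 9). The latest of these is hour 17, so CNC milling runs hour 17 to 17 + 7 = hour 24.

Working backward from the deadline:
Nothing follows final packaging; the deadline of hour 38 is its only limit. It must start by 38 − 9 = hour 29.
CNC milling feeds into final packaging (must start by hour 29); so CNC milling must finish by hour 29 and therefore start by hour 22.
So CNC milling can start as early as hour 17 and as late as hour 22, giving 22 − 17 = 5 hours of slack.

5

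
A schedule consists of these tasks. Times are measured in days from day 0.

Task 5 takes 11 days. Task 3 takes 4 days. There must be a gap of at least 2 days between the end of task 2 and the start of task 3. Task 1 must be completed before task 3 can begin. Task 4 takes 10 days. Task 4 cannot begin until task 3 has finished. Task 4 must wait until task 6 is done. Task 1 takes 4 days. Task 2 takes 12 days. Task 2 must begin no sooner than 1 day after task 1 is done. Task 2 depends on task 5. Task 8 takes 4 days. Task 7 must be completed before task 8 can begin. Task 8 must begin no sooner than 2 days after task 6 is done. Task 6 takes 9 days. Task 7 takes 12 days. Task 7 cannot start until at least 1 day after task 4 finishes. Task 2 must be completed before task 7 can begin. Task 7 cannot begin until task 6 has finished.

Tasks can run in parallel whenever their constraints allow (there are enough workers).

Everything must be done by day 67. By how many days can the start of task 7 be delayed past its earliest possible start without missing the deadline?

11

Task 6 can start immediately at day 0; it finishes at day 9.
Task 5 has no prerequisites, so it starts at day 0 and finishes at day 11.
Task 1 has no prerequisites, so it starts at day 0 and finishes at day 4.
Task 2 cannot start until task 1 (finishes day 4, plus 1-day gap → day 5); task 5 (finishes day 11). The controlling bound is day 11, so task 2 finishes at 11 + 12 = day 23.
Task 3 needs all of task 2 (finishes day 23, plus 2-day gap → day 25); task 1 (finishes day 4). That puts its earliest start at day 25; it finishes at 25 + 4 = day 29.
For task 4: task 3 (finishes day 29); task 6 (finishes day 9). Taking the maximum gives a start of day 29, and it finishes at 29 + 10 = day 39.
For task 7: task 4 (finishes day 39, plus 1-day gap → day 40); task 2 (finishes day 23); task 6 (finishes day 9). Taking the maximum gives a start of day 40, and it finishes at 40 + 12 = day 52.

Working backward from the deadline:
Nothing follows task 8; the deadline of day 67 is its only limit. It must start by 67 − 4 = day 63.
Task 7 must finish before task 8 (must start by day 63). With a 12-day duration, task 7 must start by 63 − 12 = day 51.
So task 7 can start as early as day 40 and as late as day 51, giving 51 − 40 = 11 days of slack.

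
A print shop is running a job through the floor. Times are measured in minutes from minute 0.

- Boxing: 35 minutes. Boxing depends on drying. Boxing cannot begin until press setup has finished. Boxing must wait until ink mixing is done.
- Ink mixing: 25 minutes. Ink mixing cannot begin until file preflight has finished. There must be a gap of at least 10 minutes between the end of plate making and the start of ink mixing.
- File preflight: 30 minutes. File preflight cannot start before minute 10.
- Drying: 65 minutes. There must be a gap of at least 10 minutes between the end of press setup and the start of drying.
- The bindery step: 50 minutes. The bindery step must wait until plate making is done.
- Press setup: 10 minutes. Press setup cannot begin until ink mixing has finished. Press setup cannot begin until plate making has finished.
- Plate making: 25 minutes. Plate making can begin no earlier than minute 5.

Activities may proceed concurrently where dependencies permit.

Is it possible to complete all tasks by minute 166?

Plate making cannot begin until its own release at minute 5. It runs from minute 5 to 5 + 25 = minute 30.
The bindery step cannot begin until plate making (finishes minute 30). It runs from minute 30 to 30 + 50 = minute 80.
File preflight cannot begin until its own release at minute 10. It runs from minute 10 to 10 + 30 = minute 40.
Ink mixing has to wait for file preflight (finishes minute 40); plate making (finishes minute 30, plus 10-minute gap → minute 40). The latest of these is minute 40, so ink mixing runs minute 40 to 40 + 25 = minute 65.
For press setup: ink mixing (finishes minute 65); plate making (finishes minute 30). Taking the maximum gives a start of minute 65, and it finishes at 65 + 10 = minute 75.
Drying waits on press setup (finishes minute 75, plus 10-minute gap → minute 85), so it starts at minute 85 and finishes at 85 + 65 = minute 150.
Boxing has to wait for drying (finishes minute 150); press setup (finishes minute 75); ink mixing (finishes minute 65). The latest of these is minute 150, so boxing runs minute 150 to 150 + 35 = minute 185.
The earliest everything can be done is minute 185, which is after the deadline of 166, so it is not possible.

No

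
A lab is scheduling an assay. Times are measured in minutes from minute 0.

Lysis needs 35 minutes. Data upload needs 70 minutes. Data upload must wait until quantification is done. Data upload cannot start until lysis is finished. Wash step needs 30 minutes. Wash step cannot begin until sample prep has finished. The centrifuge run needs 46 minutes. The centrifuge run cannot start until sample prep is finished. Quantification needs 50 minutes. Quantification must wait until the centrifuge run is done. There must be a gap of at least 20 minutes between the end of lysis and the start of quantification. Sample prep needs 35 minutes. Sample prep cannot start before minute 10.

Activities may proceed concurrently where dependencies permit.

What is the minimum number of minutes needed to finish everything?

Nothing blocks lysis, so it runs from minute 0 to minute 35.
After its own release at minute 10, sample prep can start at minute 10 and finishes at minute 45.
Wash step cannot begin until sample prep (finishes minute 45). It runs from minute 45 to 45 + 30 = minute 75.
The centrifuge run cannot begin until sample prep (finishes minute 45). It runs from minute 45 to 45 + 46 = minute 91.
For quantification: the centrifuge run (finishes minute 91); lysis (finishes minute 35, plus 20-minute gap → minute 55). Taking the maximum gives a start of minute 91, and it finishes at 91 + 50 = minute 141.
Data upload has to wait for quantification (finishes minute 141); lysis (finishes minute 35). The latest of these is minute 141, so data upload runs minute 141 to 141 + 70 = minute 211.
All tasks are finished once the last one completes. Finish times: Sample prep at 45, Lysis at 35, The centrifuge run at 91, Wash step at 75, Quantification at 141, Data upload at 211. The latest is minute 211.

211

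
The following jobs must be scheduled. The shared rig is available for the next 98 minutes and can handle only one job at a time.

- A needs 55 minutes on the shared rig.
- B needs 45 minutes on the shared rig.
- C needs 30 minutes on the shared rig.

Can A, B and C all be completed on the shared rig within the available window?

No

Running back to back, the jobs need 55 + 45 + 30 = 130 minutes on the shared rig.
Since 130 > 98, they cannot all fit.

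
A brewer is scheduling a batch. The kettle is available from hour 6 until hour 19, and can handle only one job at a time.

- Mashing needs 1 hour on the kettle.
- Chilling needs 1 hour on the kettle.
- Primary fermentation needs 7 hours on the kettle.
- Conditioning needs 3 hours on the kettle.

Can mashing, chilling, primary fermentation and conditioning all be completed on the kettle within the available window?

Yes

The kettle window is 19 − 6 = 13 hours.
Running back to back, the jobs need 1 + 1 + 7 + 3 = 12 hours on the kettle.
Since 12 ≤ 13, they fit within the window.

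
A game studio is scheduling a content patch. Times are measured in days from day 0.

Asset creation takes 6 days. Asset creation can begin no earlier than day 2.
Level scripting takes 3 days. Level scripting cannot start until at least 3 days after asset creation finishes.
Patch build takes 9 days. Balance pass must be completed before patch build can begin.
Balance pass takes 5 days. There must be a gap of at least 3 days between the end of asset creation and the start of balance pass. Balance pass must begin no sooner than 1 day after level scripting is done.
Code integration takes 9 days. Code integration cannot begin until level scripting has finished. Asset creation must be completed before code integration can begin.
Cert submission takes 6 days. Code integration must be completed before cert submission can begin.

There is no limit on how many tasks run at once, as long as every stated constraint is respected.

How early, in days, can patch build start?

20

Asset creation cannot begin until its own release at day 2. It runs from day 2 to 2 + 6 = day 8.
Level scripting cannot begin until asset creation (finishes day 8, plus 3-day gap → day 11). It runs from day 11 to 11 + 3 = day 14.
Balance pass needs all of asset creation (finishes day 8, plus 3-day gap → day 11); level scripting (finishes day 14, plus 1-day gap → day 15). That puts its earliest start at day 15; it finishes at 15 + 5 = day 20.
Patch build waits on balance pass (finishes day 20), so the earliest it can start is day 20.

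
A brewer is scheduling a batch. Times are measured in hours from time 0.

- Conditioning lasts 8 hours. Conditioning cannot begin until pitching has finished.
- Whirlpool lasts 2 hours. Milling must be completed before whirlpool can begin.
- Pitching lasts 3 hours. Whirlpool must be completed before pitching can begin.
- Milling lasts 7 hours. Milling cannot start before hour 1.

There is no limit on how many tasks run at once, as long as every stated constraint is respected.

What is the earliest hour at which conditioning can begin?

After its own release at hour 1, milling can start at hour 1 and finishes at hour 8.
Whirlpool waits on milling (finishes hour 8), so it starts at hour 8 and finishes at 8 + 2 = hour 10.
After whirlpool (finishes hour 10), pitching can start at hour 10 and finishes at hour 13.
Conditioning waits on pitching (finishes hour 13), so the earliest it can start is hour 13.

13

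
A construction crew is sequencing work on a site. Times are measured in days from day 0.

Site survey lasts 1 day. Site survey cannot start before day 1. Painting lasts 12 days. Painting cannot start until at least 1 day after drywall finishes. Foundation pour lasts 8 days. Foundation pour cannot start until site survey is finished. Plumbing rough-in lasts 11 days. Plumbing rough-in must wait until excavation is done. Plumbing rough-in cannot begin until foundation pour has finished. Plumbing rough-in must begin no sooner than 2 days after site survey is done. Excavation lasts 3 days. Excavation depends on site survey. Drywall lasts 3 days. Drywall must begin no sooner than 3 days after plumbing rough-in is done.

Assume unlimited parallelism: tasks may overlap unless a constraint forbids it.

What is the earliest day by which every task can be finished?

40

Site survey waits on its own release at day 1, so it starts at day 1 and finishes at 1 + 1 = day 2.
After site survey (finishes day 2), foundation pour can start at day 2 and finishes at day 10.
Excavation cannot begin until site survey (finishes day 2). It runs from day 2 to 2 + 3 = day 5.
For plumbing rough-in: excavation (finishes day 5); foundation pour (finishes day 10); site survey (finishes day 2, plus 2-day gap → day 4). Taking the maximum gives a start of day 10, and it finishes at 10 + 11 = day 21.
Drywall waits on plumbing rough-in (finishes day 21, plus 3-day gap → day 24), so it starts at day 24 and finishes at 24 + 3 = day 27.
Painting cannot begin until drywall (finishes day 27, plus 1-day gap → day 28). It runs from day 28 to 28 + 12 = day 40.
All tasks are finished once the last one completes. Finish times: Site survey at 2, Excavation at 5, Foundation pour at 10, Plumbing rough-in at 21, Drywall at 27, Painting at 40. The latest is day 40.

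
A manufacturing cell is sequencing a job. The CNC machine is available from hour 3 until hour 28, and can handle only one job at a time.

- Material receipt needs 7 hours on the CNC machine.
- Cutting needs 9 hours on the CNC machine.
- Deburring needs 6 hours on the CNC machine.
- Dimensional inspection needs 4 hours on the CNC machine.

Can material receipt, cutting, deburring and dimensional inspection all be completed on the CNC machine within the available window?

The CNC machine window is 28 − 3 = 25 hours.
Running back to back, the jobs need 7 + 9 + 6 + 4 = 26 hours on the CNC machine.
Since 26 > 25, they cannot all fit.

No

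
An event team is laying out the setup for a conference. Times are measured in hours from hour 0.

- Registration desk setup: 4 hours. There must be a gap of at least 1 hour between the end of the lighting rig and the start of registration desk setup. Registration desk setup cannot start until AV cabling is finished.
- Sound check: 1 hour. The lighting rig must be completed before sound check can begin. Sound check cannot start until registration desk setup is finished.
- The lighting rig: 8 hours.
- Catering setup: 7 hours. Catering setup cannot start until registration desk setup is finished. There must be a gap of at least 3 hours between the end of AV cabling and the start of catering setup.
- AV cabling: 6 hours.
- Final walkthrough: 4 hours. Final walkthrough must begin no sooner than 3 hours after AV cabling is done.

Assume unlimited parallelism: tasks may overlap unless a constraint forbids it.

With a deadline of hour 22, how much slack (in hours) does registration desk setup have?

Nothing blocks AV cabling, so it runs from hour 0 to hour 6.
The lighting rig has no prerequisites, so it starts at hour 0 and finishes at hour 8.
For registration desk setup: the lighting rig (finishes hour 8, plus 1-hour gap → hour 9); AV cabling (finishes hour 6). Taking the maximum gives a start of hour 9, and it finishes at 9 + 4 = hour 13.

Working backward from the deadline:
Catering setup has no dependents, so it just needs to finish by hour 22. Starting by 22 − 7 = hour 15 achieves that.
Nothing follows sound check; the deadline of hour 22 is its only limit. It must start by 22 − 1 = hour 21.
Registration desk setup must finish in time for catering setup (must start by hour 15); sound check (must start by hour 21). The tightest is hour 15, so registration desk setup must start by 15 − 4 = hour 11.
So registration desk setup can start as early as hour 9 and as late as hour 11, giving 11 − 9 = 2 hours of slack.

2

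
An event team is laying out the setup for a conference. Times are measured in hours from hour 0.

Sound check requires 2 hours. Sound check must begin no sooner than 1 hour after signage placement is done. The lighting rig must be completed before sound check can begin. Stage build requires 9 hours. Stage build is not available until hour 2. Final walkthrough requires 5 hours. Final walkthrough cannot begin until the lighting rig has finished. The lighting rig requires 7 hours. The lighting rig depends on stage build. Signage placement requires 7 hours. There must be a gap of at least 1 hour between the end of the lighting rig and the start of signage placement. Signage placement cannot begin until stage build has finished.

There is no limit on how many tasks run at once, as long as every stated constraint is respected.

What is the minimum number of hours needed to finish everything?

29

After its own release at hour 2, stage build can start at hour 2 and finishes at hour 11.
After stage build (finishes hour 11), the lighting rig can start at hour 11 and finishes at hour 18.
Final walkthrough cannot begin until the lighting rig (finishes hour 18). It runs from hour 18 to 18 + 5 = hour 23.
For signage placement: the lighting rig (finishes hour 18, plus 1-hour gap → hour 19); stage build (finishes hour 11). Taking the maximum gives a start of hour 19, and it finishes at 19 + 7 = hour 26.
Sound check has to wait for signage placement (finishes hour 26, plus 1-hour gap → hour 27); the lighting rig (finishes hour 18). The latest of these is hour 27, so sound check runs hour 27 to 27 + 2 = hour 29.
All tasks are finished once the last one completes. Finish times: Stage build at 11, The lighting rig at 18, Signage placement at 26, Sound check at 29, Final walkthrough at 23. The latest is hour 29.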